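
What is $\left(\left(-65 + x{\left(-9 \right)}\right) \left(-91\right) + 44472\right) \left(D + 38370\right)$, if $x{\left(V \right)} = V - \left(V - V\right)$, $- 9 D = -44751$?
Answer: $\frac{6658162562}{3} \approx 2.2194 \cdot 10^{9}$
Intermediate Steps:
$D = \frac{14917}{3}$ ($D = \left(- \frac{1}{9}\right) \left(-44751\right) = \frac{14917}{3} \approx 4972.3$)
$x{\left(V \right)} = V$ ($x{\left(V \right)} = V - 0 = V + 0 = V$)
$\left(\left(-65 + x{\left(-9 \right)}\right) \left(-91\right) + 44472\right) \left(D + 38370\right) = \left(\left(-65 - 9\right) \left(-91\right) + 44472\right) \left(\frac{14917}{3} + 38370\right) = \left(\left(-74\right) \left(-91\right) + 44472\right) \frac{130027}{3} = \left(6734 + 44472\right) \frac{130027}{3} = 51206 \cdot \frac{130027}{3} = \frac{6658162562}{3}$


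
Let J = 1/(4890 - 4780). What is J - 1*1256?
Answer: -138159/110 ≈ -1256.0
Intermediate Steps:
J = 1/110 ≈ 0.0090909
J - 1*1256 = 1/110 - 1*1256 = 1/110 - 1256 = -138159/110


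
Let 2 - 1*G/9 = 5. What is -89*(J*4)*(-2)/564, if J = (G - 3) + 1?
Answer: -5162/141 ≈ -36.610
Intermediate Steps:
G = -27 (G = 18 - 9*5 = 18 - 45 = -27)
J = -29 (J = (-27 - 3) + 1 = -30 + 1 = -29)
-89*(J*4)*(-2)/564 = -89*-29*4*(-2)/564 = -89*(-116*(-2))/564 = -20648/564 = -89*58/141 = -5162/141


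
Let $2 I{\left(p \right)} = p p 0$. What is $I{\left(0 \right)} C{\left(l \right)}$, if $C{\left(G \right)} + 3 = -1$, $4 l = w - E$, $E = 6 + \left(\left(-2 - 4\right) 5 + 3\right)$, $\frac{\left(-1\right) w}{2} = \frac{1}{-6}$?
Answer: $0$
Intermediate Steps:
$I{\left(p \right)} = 0$ ($I{\left(p \right)} = \frac{p p 0}{2} = \frac{p^{2} \cdot 0}{2} = \frac{1}{2} \cdot 0 = 0$)
$w = \frac{1}{3}$ ($w = - \frac{2}{-6} = \left(-2\right) \left(- \frac{1}{6}\right) = \frac{1}{3} \approx 0.33333$)
$E = -21$ ($E = 6 + \left(\left(-6\right) 5 + 3\right) = 6 + \left(-30 + 3\right) = 6 - 27 = -21$)
$l = \frac{16}{3}$ ($l = \frac{\frac{1}{3} - -21}{4} = \frac{\frac{1}{3} + 21}{4} = \frac{1}{4} \cdot \frac{64}{3} = \frac{16}{3} \approx 5.3333$)
$C{\left(G \right)} = -4$ ($C{\left(G \right)} = -3 - 1 = -4$)
$I{\left(0 \right)} C{\left(l \right)} = 0 \left(-4\right) = 0$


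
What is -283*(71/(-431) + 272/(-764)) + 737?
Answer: 72802504/82321 ≈ 884.37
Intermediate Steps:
-283*(71/(-431) + 272/(-764)) + 737 = -283*(71*(-1/431) + 272*(-1/764)) + 737 = -283*(-71/431 - 68/191) + 737 = -283*(-42869/82321) + 737 = 12131927/82321 + 737 = 72802504/82321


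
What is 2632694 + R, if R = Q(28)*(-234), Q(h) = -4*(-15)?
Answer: 2618654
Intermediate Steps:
Q(h) = 60
R = -14040 (R = 60*(-234) = -14040)
2632694 + R = 2632694 - 14040 = 2618654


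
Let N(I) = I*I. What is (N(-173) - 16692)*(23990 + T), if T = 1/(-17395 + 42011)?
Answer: 7816949401317/24616 ≈ 3.1756e+8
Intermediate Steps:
N(I) = I**2
T = 1/24616 ≈ 4.0624e-5
(N(-173) - 16692)*(23990 + T) = ((-173)**2 - 16692)*(23990 + 1/24616) = (29929 - 16692)*(590537841/24616) = 13237*(590537841/24616) = 7816949401317/24616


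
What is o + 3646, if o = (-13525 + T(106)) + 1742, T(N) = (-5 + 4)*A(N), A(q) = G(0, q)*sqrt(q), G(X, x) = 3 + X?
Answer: -8137 - 3*sqrt(106) ≈ -8167.9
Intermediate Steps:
A(q) = 3*sqrt(q) (A(q) = (3 + 0)*sqrt(q) = 3*sqrt(q))
T(N) = -3*sqrt(N) (T(N) = (-5 + 4)*(3*sqrt(N)) = -3*sqrt(N))
o = -11783 - 3*sqrt(106) (o = (-13525 - 3*sqrt(106)) + 1742 = -11783 - 3*sqrt(106) ≈ -11814.)
o + 3646 = (-11783 - 3*sqrt(106)) + 3646 = -8137 - 3*sqrt(106)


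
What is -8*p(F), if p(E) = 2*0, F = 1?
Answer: 0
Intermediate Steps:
p(E) = 0
-8*p(F) = -8*0 = 0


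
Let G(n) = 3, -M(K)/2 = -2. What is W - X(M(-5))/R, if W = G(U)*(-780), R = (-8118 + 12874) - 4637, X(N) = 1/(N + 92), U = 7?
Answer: -26732161/11424 ≈ -2340.0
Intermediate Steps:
M(K) = 4 (M(K) = -2*(-2) = 4)
X(N) = 1/(92 + N)
R = 119 (R = 4756 - 4637 = 119)
W = -2340 (W = 3*(-780) = -2340)
W - X(M(-5))/R = -2340 - 1/((92 + 4)*119) = -2340 - 1/(96*119) = -2340 - 1*1/11424 = -2340 - 1/11424 = -26732161/11424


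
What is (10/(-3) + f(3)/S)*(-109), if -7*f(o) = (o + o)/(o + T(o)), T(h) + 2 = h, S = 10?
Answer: 153581/420 ≈ 365.67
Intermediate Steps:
T(h) = -2 + h
f(o) = -2*o/(7*(-2 + 2*o)) (f(o) = -(o + o)/(7*(o + (-2 + o))) = -2*o/(7*(-2 + 2*o)))
(10/(-3) + f(3)/S)*(-109) = (10/(-3) - 1*3/(-7 + 7*3)/10)*(-109) = (10*(-⅓) - 1*3/(-7 + 21)*(⅒))*(-109) = (-10/3 - 1*3/14*(⅒))*(-109) = (-10/3 - 1*3*1/14*(⅒))*(-109) = (-10/3 - 3/14*⅒)*(-109) = (-10/3 - 3/140)*(-109) = -1409/420*(-109) = 153581/420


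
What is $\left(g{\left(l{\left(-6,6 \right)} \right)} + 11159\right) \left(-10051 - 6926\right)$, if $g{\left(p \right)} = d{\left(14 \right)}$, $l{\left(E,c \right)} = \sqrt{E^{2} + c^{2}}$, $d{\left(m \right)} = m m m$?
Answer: $-236031231$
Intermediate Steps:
$d{\left(m \right)} = m^{3}$ ($d{\left(m \right)} = m^{2} m = m^{3}$)
$g{\left(p \right)} = 2744$ ($g{\left(p \right)} = 14^{3} = 2744$)
$\left(g{\left(l{\left(-6,6 \right)} \right)} + 11159\right) \left(-10051 - 6926\right) = \left(2744 + 11159\right) \left(-10051 - 6926\right) = 13903 \left(-16977\right) = -236031231$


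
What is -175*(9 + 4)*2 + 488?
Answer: -4062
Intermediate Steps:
-175*(9 + 4)*2 + 488 = -2275*2 + 488 = -175*26 + 488 = -4550 + 488 = -4062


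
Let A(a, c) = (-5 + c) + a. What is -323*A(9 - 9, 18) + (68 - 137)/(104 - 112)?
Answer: -33523/8 ≈ -4190.4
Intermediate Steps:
A(a, c) = -5 + a + c
-323*A(9 - 9, 18) + (68 - 137)/(104 - 112) = -323*(-5 + (9 - 9) + 18) + (68 - 137)/(104 - 112) = -323*(-5 + 0 + 18) - 69/(-8) = -323*13 - 69*(-⅛) = -4199 + 69/8 = -33523/8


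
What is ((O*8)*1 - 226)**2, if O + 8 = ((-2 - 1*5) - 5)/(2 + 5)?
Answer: 4519876/49 ≈ 92242.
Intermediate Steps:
O = -68/7 (O = -8 + ((-2 - 1*5) - 5)/(2 + 5) = -8 + ((-2 - 5) - 5)/7 = -8 + (-7 - 5)*(1/7) = -8 - 12*1/7 = -8 - 12/7 = -68/7 ≈ -9.7143)
((O*8)*1 - 226)**2 = (-68/7*8*1 - 226)**2 = (-544/7*1 - 226)**2 = (-544/7 - 226)**2 = (-2126/7)**2 = 4519876/49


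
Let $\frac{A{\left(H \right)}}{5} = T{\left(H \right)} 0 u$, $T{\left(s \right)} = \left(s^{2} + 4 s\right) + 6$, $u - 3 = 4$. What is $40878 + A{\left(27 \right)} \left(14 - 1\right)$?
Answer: $40878$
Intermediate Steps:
$u = 7$ ($u = 3 + 4 = 7$)
$T{\left(s \right)} = 6 + s^{2} + 4 s$
$A{\left(H \right)} = 0$ ($A{\left(H \right)} = 5 \left(6 + H^{2} + 4 H\right) 0 \cdot 7 = 5 \cdot 0 \cdot 7 = 5 \cdot 0 = 0$)
$40878 + A{\left(27 \right)} \left(14 - 1\right) = 40878 + 0 \left(14 - 1\right) = 40878 + 0 \cdot 13 = 40878 + 0 = 40878$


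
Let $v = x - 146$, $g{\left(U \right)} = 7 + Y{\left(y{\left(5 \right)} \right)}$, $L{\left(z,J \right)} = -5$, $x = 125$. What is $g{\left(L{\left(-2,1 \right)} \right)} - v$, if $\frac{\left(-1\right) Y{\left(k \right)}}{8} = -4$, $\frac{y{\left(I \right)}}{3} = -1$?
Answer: $60$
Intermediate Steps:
$y{\left(I \right)} = -3$ ($y{\left(I \right)} = 3 \left(-1\right) = -3$)
$Y{\left(k \right)} = 32$ ($Y{\left(k \right)} = \left(-8\right) \left(-4\right) = 32$)
$g{\left(U \right)} = 39$ ($g{\left(U \right)} = 7 + 32 = 39$)
$v = -21$ ($v = 125 - 146 = -21$)
$g{\left(L{\left(-2,1 \right)} \right)} - v = 39 - -21 = 39 + 21 = 60$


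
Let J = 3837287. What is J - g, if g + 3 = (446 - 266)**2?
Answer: 3804890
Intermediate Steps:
g = 32397 (g = -3 + (446 - 266)**2 = -3 + 180**2 = -3 + 32400 = 32397)
J - g = 3837287 - 1*32397 = 3837287 - 32397 = 3804890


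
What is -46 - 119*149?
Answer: -17777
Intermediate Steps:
-46 - 119*149 = -46 - 17731 = -17777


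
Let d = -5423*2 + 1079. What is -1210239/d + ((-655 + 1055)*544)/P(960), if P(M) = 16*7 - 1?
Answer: 2259635729/1084137 ≈ 2084.3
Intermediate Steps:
P(M) = 111 (P(M) = 112 - 1 = 111)
d = -9767 (d = -187*58 + 1079 = -10846 + 1079 = -9767)
-1210239/d + ((-655 + 1055)*544)/P(960) = -1210239/(-9767) + ((-655 + 1055)*544)/111 = -1210239*(-1/9767) + (400*544)*(1/111) = 1210239/9767 + 217600*(1/111) = 1210239/9767 + 217600/111 = 2259635729/1084137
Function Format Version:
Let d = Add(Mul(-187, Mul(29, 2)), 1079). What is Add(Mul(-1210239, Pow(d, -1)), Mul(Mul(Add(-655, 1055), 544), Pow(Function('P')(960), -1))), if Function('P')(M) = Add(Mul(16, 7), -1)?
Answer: Rational(2259635729, 1084137) ≈ 2084.3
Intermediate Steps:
Function('P')(M) = 111 (Function('P')(M) = Add(112, -1) = 111)
d = -9767 (d = Add(Mul(-187, 58), 1079) = Add(-10846, 1079) = -9767)
Add(Mul(-1210239, Pow(d, -1)), Mul(Mul(Add(-655, 1055), 544), Pow(Function('P')(960), -1))) = Add(Mul(-1210239, Pow(-9767, -1)), Mul(Mul(Add(-655, 1055), 544), Pow(111, -1))) = Add(Mul(-1210239, Rational(-1, 9767)), Mul(Mul(400, 544), Rational(1, 111))) = Add(Rational(1210239, 9767), Mul(217600, Rational(1, 111))) = Add(Rational(1210239, 9767), Rational(217600, 111)) = Rational(2259635729, 1084137)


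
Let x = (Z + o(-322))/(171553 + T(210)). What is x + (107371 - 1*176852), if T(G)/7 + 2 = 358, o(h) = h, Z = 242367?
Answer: -2418515720/34809 ≈ -69480.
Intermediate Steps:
T(G) = 2492 (T(G) = -14 + 7*358 = -14 + 2506 = 2492)
x = 48409/34809 (x = (242367 - 322)/(171553 + 2492) = 242045/174045 = 242045*(1/174045) = 48409/34809 ≈ 1.3907)
x + (107371 - 1*176852) = 48409/34809 + (107371 - 1*176852) = 48409/34809 + (107371 - 176852) = 48409/34809 - 69481 = -2418515720/34809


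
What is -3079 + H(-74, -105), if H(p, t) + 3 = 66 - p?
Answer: -2942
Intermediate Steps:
H(p, t) = 63 - p (H(p, t) = -3 + (66 - p) = 63 - p)
-3079 + H(-74, -105) = -3079 + (63 - 1*(-74)) = -3079 + (63 + 74) = -3079 + 137 = -2942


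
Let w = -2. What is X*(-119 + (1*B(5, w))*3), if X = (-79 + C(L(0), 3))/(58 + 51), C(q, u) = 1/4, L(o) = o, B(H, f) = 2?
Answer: 35595/436 ≈ 81.640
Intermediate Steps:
C(q, u) = ¼
X = -315/436 (X = (-79 + ¼)/(58 + 51) = -315/4/109 = -315/4*1/109 = -315/436 ≈ -0.72248)
X*(-119 + (1*B(5, w))*3) = -315*(-119 + (1*2)*3)/436 = -315*(-119 + 2*3)/436 = -315*(-119 + 6)/436 = -315/436*(-113) = 35595/436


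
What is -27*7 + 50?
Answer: -139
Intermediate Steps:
-27*7 + 50 = -189 + 50 = -139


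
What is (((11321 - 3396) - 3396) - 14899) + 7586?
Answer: -2784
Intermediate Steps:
(((11321 - 3396) - 3396) - 14899) + 7586 = ((7925 - 3396) - 14899) + 7586 = (4529 - 14899) + 7586 = -10370 + 7586 = -2784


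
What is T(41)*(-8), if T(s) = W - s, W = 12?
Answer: 232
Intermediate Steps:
T(s) = 12 - s
T(41)*(-8) = (12 - 1*41)*(-8) = (12 - 41)*(-8) = -29*(-8) = 232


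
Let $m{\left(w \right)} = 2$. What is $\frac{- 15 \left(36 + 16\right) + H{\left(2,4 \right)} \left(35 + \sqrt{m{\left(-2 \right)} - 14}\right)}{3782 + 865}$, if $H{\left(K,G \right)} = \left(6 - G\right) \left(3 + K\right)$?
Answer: $- \frac{430}{4647} + \frac{20 i \sqrt{3}}{4647} \approx -0.092533 + 0.0074545 i$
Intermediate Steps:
$H{\left(K,G \right)} = \left(3 + K\right) \left(6 - G\right)$
$\frac{- 15 \left(36 + 16\right) + H{\left(2,4 \right)} \left(35 + \sqrt{m{\left(-2 \right)} - 14}\right)}{3782 + 865} = \frac{- 15 \left(36 + 16\right) + \left(18 - 12 + 6 \cdot 2 - 4 \cdot 2\right) \left(35 + \sqrt{2 - 14}\right)}{3782 + 865} = \frac{\left(-15\right) 52 + \left(18 - 12 + 12 - 8\right) \left(35 + \sqrt{-12}\right)}{4647} = \left(-780 + 10 \left(35 + 2 i \sqrt{3}\right)\right) \frac{1}{4647} = \left(-780 + \left(350 + 20 i \sqrt{3}\right)\right) \frac{1}{4647} = \left(-430 + 20 i \sqrt{3}\right) \frac{1}{4647} = - \frac{430}{4647} + \frac{20 i \sqrt{3}}{4647}$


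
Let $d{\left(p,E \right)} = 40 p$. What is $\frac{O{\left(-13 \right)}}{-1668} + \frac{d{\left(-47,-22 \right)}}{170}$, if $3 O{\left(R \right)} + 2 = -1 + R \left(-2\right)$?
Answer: $- \frac{941143}{85068} \approx -11.063$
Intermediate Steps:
$O{\left(R \right)} = -1 - \frac{2 R}{3}$ ($O{\left(R \right)} = - \frac{2}{3} + \frac{-1 + R \left(-2\right)}{3} = - \frac{2}{3} + \frac{-1 - 2 R}{3} = - \frac{2}{3} - \left(\frac{1}{3} + \frac{2 R}{3}\right) = -1 - \frac{2 R}{3}$)
$\frac{O{\left(-13 \right)}}{-1668} + \frac{d{\left(-47,-22 \right)}}{170} = \frac{-1 - - \frac{26}{3}}{-1668} + \frac{40 \left(-47\right)}{170} = \left(-1 + \frac{26}{3}\right) \left(- \frac{1}{1668}\right) - \frac{188}{17} = \frac{23}{3} \left(- \frac{1}{1668}\right) - \frac{188}{17} = - \frac{23}{5004} - \frac{188}{17} = - \frac{941143}{85068}$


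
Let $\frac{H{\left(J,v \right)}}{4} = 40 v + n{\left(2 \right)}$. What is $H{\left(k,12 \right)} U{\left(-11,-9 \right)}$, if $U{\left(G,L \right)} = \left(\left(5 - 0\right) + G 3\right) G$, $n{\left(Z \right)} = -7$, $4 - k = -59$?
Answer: $582736$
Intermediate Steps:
$k = 63$ ($k = 4 - -59 = 4 + 59 = 63$)
$H{\left(J,v \right)} = -28 + 160 v$ ($H{\left(J,v \right)} = 4 \left(40 v - 7\right) = 4 \left(-7 + 40 v\right) = -28 + 160 v$)
$U{\left(G,L \right)} = G \left(5 + 3 G\right)$ ($U{\left(G,L \right)} = \left(\left(5 + 0\right) + 3 G\right) G = \left(5 + 3 G\right) G = G \left(5 + 3 G\right)$)
$H{\left(k,12 \right)} U{\left(-11,-9 \right)} = \left(-28 + 160 \cdot 12\right) \left(- 11 \left(5 + 3 \left(-11\right)\right)\right) = \left(-28 + 1920\right) \left(- 11 \left(5 - 33\right)\right) = 1892 \left(\left(-11\right) \left(-28\right)\right) = 1892 \cdot 308 = 582736$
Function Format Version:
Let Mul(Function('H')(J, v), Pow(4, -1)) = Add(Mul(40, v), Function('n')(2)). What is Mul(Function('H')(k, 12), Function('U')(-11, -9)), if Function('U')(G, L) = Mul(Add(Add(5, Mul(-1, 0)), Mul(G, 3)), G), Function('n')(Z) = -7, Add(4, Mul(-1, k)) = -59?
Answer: 582736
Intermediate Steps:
k = 63 (k = Add(4, Mul(-1, -59)) = Add(4, 59) = 63)
Function('H')(J, v) = Add(-28, Mul(160, v)) (Function('H')(J, v) = Mul(4, Add(Mul(40, v), -7)) = Mul(4, Add(-7, Mul(40, v))) = Add(-28, Mul(160, v)))
Function('U')(G, L) = Mul(G, Add(5, Mul(3, G))) (Function('U')(G, L) = Mul(Add(Add(5, 0), Mul(3, G)), G) = Mul(Add(5, Mul(3, G)), G) = Mul(G, Add(5, Mul(3, G))))
Mul(Function('H')(k, 12), Function('U')(-11, -9)) = Mul(Add(-28, Mul(160, 12)), Mul(-11, Add(5, Mul(3, -11)))) = Mul(Add(-28, 1920), Mul(-11, Add(5, -33))) = Mul(1892, Mul(-11, -28)) = Mul(1892, 308) = 582736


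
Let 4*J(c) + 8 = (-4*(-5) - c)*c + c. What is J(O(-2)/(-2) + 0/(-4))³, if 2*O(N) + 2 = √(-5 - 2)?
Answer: -5699693/262144 + 196265*I*√7/16384 ≈ -21.743 + 31.694*I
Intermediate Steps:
O(N) = -1 + I*√7/2 (O(N) = -1 + √(-5 - 2)/2 = -1 + √(-7)/2 = -1 + (I*√7)/2 = -1 + I*√7/2)
J(c) = -2 + c/4 + c*(20 - c)/4 (J(c) = -2 + ((-4*(-5) - c)*c + c)/4 = -2 + ((20 - c)*c + c)/4 = -2 + (c*(20 - c) + c)/4 = -2 + (c + c*(20 - c))/4 = -2 + (c/4 + c*(20 - c)/4) = -2 + c/4 + c*(20 - c)/4)
J(O(-2)/(-2) + 0/(-4))³ = (-2 - ((-1 + I*√7/2)/(-2) + 0/(-4))²/4 + 21*((-1 + I*√7/2)/(-2) + 0/(-4))/4)³ = (-2 - ((-1 + I*√7/2)*(-½) + 0*(-¼))²/4 + 21*((-1 + I*√7/2)*(-½) + 0*(-¼))/4)³ = (-2 - ((½ - I*√7/4) + 0)²/4 + 21*((½ - I*√7/4) + 0)/4)³ = (-2 - (½ - I*√7/4)²/4 + 21*(½ - I*√7/4)/4)³ = (-2 - (½ - I*√7/4)²/4 + (21/8 - 21*I*√7/16))³ = (5/8 - (½ - I*√7/4)²/4 - 21*I*√7/16)³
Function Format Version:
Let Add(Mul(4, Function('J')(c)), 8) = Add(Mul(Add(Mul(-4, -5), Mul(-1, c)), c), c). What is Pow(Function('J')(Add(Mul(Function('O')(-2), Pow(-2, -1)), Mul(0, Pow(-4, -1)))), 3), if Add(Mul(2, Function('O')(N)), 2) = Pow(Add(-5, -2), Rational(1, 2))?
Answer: Add(Rational(-5699693, 262144), Mul(Rational(196265, 16384), I, Pow(7, Rational(1, 2)))) ≈ Add(-21.743, Mul(31.694, I))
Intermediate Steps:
Function('O')(N) = Add(-1, Mul(Rational(1, 2), I, Pow(7, Rational(1, 2)))) (Function('O')(N) = Add(-1, Mul(Rational(1, 2), Pow(Add(-5, -2), Rational(1, 2)))) = Add(-1, Mul(Rational(1, 2), Pow(-7, Rational(1, 2)))) = Add(-1, Mul(Rational(1, 2), Mul(I, Pow(7, Rational(1, 2))))) = Add(-1, Mul(Rational(1, 2), I, Pow(7, Rational(1, 2)))))
Function('J')(c) = Add(-2, Mul(Rational(1, 4), c), Mul(Rational(1, 4), c, Add(20, Mul(-1, c)))) (Function('J')(c) = Add(-2, Mul(Rational(1, 4), Add(Mul(Add(Mul(-4, -5), Mul(-1, c)), c), c))) = Add(-2, Mul(Rational(1, 4), Add(Mul(Add(20, Mul(-1, c)), c), c))) = Add(-2, Mul(Rational(1, 4), Add(Mul(c, Add(20, Mul(-1, c))), c))) = Add(-2, Mul(Rational(1, 4), Add(c, Mul(c, Add(20, Mul(-1, c)))))) = Add(-2, Add(Mul(Rational(1, 4), c), Mul(Rational(1, 4), c, Add(20, Mul(-1, c))))) = Add(-2, Mul(Rational(1, 4), c), Mul(Rational(1, 4), c, Add(20, Mul(-1, c)))))
Pow(Function('J')(Add(Mul(Function('O')(-2), Pow(-2, -1)), Mul(0, Pow(-4, -1)))), 3) = Pow(Add(-2, Mul(Rational(-1, 4), Pow(Add(Mul(Add(-1, Mul(Rational(1, 2), I, Pow(7, Rational(1, 2)))), Pow(-2, -1)), Mul(0, Pow(-4, -1))), 2)), Mul(Rational(21, 4), Add(Mul(Add(-1, Mul(Rational(1, 2), I, Pow(7, Rational(1, 2)))), Pow(-2, -1)), Mul(0, Pow(-4, -1))))), 3) = Pow(Add(-2, Mul(Rational(-1, 4), Pow(Add(Mul(Add(-1, Mul(Rational(1, 2), I, Pow(7, Rational(1, 2)))), Rational(-1, 2)), Mul(0, Rational(-1, 4))), 2)), Mul(Rational(21, 4), Add(Mul(Add(-1, Mul(Rational(1, 2), I, Pow(7, Rational(1, 2)))), Rational(-1, 2)), Mul(0, Rational(-1, 4))))), 3) = Pow(Add(-2, Mul(Rational(-1, 4), Pow(Add(Add(Rational(1, 2), Mul(Rational(-1, 4), I, Pow(7, Rational(1, 2)))), 0), 2)), Mul(Rational(21, 4), Add(Add(Rational(1, 2), Mul(Rational(-1, 4), I, Pow(7, Rational(1, 2)))), 0))), 3) = Pow(Add(-2, Mul(Rational(-1, 4), Pow(Add(Rational(1, 2), Mul(Rational(-1, 4), I, Pow(7, Rational(1, 2)))), 2)), Mul(Rational(21, 4), Add(Rational(1, 2), Mul(Rational(-1, 4), I, Pow(7, Rational(1, 2)))))), 3) = Pow(Add(-2, Mul(Rational(-1, 4), Pow(Add(Rational(1, 2), Mul(Rational(-1, 4), I, Pow(7, Rational(1, 2)))), 2)), Add(Rational(21, 8), Mul(Rational(-21, 16), I, Pow(7, Rational(1, 2))))), 3) = Pow(Add(Rational(5, 8), Mul(Rational(-1, 4), Pow(Add(Rational(1, 2), Mul(Rational(-1, 4), I, Pow(7, Rational(1, 2)))), 2)), Mul(Rational(-21, 16), I, Pow(7, Rational(1, 2)))), 3)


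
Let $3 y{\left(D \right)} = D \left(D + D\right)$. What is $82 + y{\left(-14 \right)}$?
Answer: $\frac{638}{3} \approx 212.67$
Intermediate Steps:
$y{\left(D \right)} = \frac{2 D^{2}}{3}$ ($y{\left(D \right)} = \frac{D \left(D + D\right)}{3} = \frac{D 2 D}{3} = \frac{2 D^{2}}{3}$)
$82 + y{\left(-14 \right)} = 82 + \frac{2 \left(-14\right)^{2}}{3} = 82 + \frac{2}{3} \cdot 196 = 82 + \frac{392}{3} = \frac{638}{3}$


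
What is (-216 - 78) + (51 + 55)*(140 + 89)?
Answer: 23980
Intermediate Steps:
(-216 - 78) + (51 + 55)*(140 + 89) = -294 + 106*229 = -294 + 24274 = 23980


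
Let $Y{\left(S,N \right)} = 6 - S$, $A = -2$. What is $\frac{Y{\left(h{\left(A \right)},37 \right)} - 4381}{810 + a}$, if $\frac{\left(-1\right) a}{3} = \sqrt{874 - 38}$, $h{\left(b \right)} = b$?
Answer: $- \frac{196785}{36032} - \frac{4373 \sqrt{209}}{108096} \approx -6.0462$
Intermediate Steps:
$a = - 6 \sqrt{209}$ ($a = - 3 \sqrt{874 - 38} = - 3 \sqrt{836} = - 3 \cdot 2 \sqrt{209} = - 6 \sqrt{209} \approx -86.741$)
$\frac{Y{\left(h{\left(A \right)},37 \right)} - 4381}{810 + a} = \frac{\left(6 - -2\right) - 4381}{810 - 6 \sqrt{209}} = \frac{\left(6 + 2\right) - 4381}{810 - 6 \sqrt{209}} = \frac{8 - 4381}{810 - 6 \sqrt{209}} = - \frac{4373}{810 - 6 \sqrt{209}}$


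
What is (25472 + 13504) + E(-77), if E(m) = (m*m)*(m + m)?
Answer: -874090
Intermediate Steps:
E(m) = 2*m³ (E(m) = m²*(2*m) = 2*m³)
(25472 + 13504) + E(-77) = (25472 + 13504) + 2*(-77)³ = 38976 + 2*(-456533) = 38976 - 913066 = -874090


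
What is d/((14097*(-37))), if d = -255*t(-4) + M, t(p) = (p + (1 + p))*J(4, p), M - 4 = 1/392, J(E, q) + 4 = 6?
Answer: -467003/68154296 ≈ -0.0068521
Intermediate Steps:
J(E, q) = 2 (J(E, q) = -4 + 6 = 2)
M = 1569/392 (M = 4 + 1/392 = 1569/392 ≈ 4.0025)
t(p) = 2 + 4*p (t(p) = (p + (1 + p))*2 = (1 + 2*p)*2 = 2 + 4*p)
d = 1401009/392 (d = -255*(2 + 4*(-4)) + 1569/392 = -255*(2 - 16) + 1569/392 = -255*(-14) + 1569/392 = 3570 + 1569/392 = 1401009/392 ≈ 3574.0)
d/((14097*(-37))) = 1401009/(392*((14097*(-37)))) = (1401009/392)/(-521589) = (1401009/392)*(-1/521589) = -467003/68154296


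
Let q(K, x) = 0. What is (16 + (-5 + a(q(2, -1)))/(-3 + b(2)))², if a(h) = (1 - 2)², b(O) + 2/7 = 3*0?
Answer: 156816/529 ≈ 296.44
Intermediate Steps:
b(O) = -2/7 (b(O) = -2/7 + 3*0 = -2/7 + 0 = -2/7)
a(h) = 1 (a(h) = (-1)² = 1)
(16 + (-5 + a(q(2, -1)))/(-3 + b(2)))² = (16 + (-5 + 1)/(-3 - 2/7))² = (16 - 4/(-23/7))² = (16 - 4*(-7/23))² = (16 + 28/23)² = (396/23)² = 156816/529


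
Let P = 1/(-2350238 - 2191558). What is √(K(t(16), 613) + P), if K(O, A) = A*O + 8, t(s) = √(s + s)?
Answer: √(4583980075087 + 1404989931682512*√2)/756966 ≈ 58.955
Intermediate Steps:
t(s) = √2*√s (t(s) = √(2*s) = √2*√s)
P = -1/4541796 (P = 1/(-4541796) = -1/4541796 ≈ -2.2018e-7)
K(O, A) = 8 + A*O
√(K(t(16), 613) + P) = √((8 + 613*(√2*√16)) - 1/4541796) = √((8 + 613*(√2*4)) - 1/4541796) = √((8 + 613*(4*√2)) - 1/4541796) = √((8 + 2452*√2) - 1/4541796) = √(36334367/4541796 + 2452*√2)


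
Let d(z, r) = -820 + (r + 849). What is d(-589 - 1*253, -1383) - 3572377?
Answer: -3573731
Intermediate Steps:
d(z, r) = 29 + r (d(z, r) = -820 + (849 + r) = 29 + r)
d(-589 - 1*253, -1383) - 3572377 = (29 - 1383) - 3572377 = -1354 - 3572377 = -3573731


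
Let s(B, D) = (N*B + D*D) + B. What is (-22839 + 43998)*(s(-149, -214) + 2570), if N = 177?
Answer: 462197196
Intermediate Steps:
s(B, D) = D² + 178*B (s(B, D) = (177*B + D*D) + B = (177*B + D²) + B = (D² + 177*B) + B = D² + 178*B)
(-22839 + 43998)*(s(-149, -214) + 2570) = (-22839 + 43998)*(((-214)² + 178*(-149)) + 2570) = 21159*((45796 - 26522) + 2570) = 21159*(19274 + 2570) = 21159*21844 = 462197196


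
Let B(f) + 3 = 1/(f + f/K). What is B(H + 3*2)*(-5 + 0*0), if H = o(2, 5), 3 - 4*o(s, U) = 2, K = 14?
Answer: 1069/75 ≈ 14.253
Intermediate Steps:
o(s, U) = ¼ (o(s, U) = ¾ - ¼*2 = ¾ - ½ = ¼)
H = ¼ ≈ 0.25000
B(f) = -3 + 14/(15*f) (B(f) = -3 + 1/(f + f/14) = -3 + 1/(15*f/14) = -3 + 14/(15*f))
B(H + 3*2)*(-5 + 0*0) = (-3 + 14/(15*(¼ + 3*2)))*(-5 + 0*0) = (-3 + 14/(15*(¼ + 6)))*(-5 + 0) = (-3 + 14/(15*(25/4)))*(-5) = (-3 + (14/15)*(4/25))*(-5) = (-3 + 56/375)*(-5) = -1069/375*(-5) = 1069/75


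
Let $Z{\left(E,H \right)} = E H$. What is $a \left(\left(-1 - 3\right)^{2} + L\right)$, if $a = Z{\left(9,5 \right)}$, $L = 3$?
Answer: $855$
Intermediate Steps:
$a = 45$ ($a = 9 \cdot 5 = 45$)
$a \left(\left(-1 - 3\right)^{2} + L\right) = 45 \left(\left(-1 - 3\right)^{2} + 3\right) = 45 \left(\left(-4\right)^{2} + 3\right) = 45 \left(16 + 3\right) = 45 \cdot 19 = 855$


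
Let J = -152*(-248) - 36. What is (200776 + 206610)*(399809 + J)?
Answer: 178218746034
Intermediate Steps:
J = 37660 (J = 37696 - 36 = 37660)
(200776 + 206610)*(399809 + J) = (200776 + 206610)*(399809 + 37660) = 407386*437469 = 178218746034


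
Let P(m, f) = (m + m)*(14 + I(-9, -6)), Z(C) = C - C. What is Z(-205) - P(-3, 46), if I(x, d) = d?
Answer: 48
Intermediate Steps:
Z(C) = 0
P(m, f) = 16*m (P(m, f) = (m + m)*(14 - 6) = (2*m)*8 = 16*m)
Z(-205) - P(-3, 46) = 0 - 16*(-3) = 0 - 1*(-48) = 0 + 48 = 48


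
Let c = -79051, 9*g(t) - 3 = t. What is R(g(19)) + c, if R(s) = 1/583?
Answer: -46086732/583 ≈ -79051.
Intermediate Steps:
g(t) = 1/3 + t/9
R(s) = 1/583
R(g(19)) + c = 1/583 - 79051 = -46086732/583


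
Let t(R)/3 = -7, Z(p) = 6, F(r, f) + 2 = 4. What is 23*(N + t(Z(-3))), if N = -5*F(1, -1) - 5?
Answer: -828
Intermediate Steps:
F(r, f) = 2 (F(r, f) = -2 + 4 = 2)
t(R) = -21 (t(R) = 3*(-7) = -21)
N = -15 (N = -5*2 - 5 = -10 - 5 = -15)
23*(N + t(Z(-3))) = 23*(-15 - 21) = 23*(-36) = -828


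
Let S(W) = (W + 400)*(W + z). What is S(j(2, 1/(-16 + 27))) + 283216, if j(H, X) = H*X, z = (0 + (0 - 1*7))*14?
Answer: 29532584/121 ≈ 2.4407e+5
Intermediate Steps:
z = -98 (z = (0 + (0 - 7))*14 = (0 - 7)*14 = -7*14 = -98)
S(W) = (-98 + W)*(400 + W) (S(W) = (W + 400)*(W - 98) = (400 + W)*(-98 + W) = (-98 + W)*(400 + W))
S(j(2, 1/(-16 + 27))) + 283216 = (-39200 + (2/(-16 + 27))**2 + 302*(2/(-16 + 27))) + 283216 = (-39200 + (2/11)**2 + 302*(2/11)) + 283216 = (-39200 + 4/121 + 604/11) + 283216 = -4736552/121 + 283216 = 29532584/121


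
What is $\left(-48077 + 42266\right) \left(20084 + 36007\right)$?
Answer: $-325944801$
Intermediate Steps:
$\left(-48077 + 42266\right) \left(20084 + 36007\right) = \left(-5811\right) 56091 = -325944801$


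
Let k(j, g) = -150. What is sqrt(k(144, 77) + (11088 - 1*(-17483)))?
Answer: sqrt(28421) ≈ 168.59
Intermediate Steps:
sqrt(k(144, 77) + (11088 - 1*(-17483))) = sqrt(-150 + (11088 - 1*(-17483))) = sqrt(-150 + (11088 + 17483)) = sqrt(-150 + 28571) = sqrt(28421)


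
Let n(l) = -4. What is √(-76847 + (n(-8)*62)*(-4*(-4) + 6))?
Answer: 13*I*√487 ≈ 286.88*I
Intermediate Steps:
√(-76847 + (n(-8)*62)*(-4*(-4) + 6)) = √(-76847 + (-4*62)*(-4*(-4) + 6)) = √(-76847 - 248*(16 + 6)) = √(-76847 - 248*22) = √(-76847 - 5456) = √(-82303) = 13*I*√487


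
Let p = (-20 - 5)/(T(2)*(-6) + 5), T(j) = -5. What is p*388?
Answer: -1940/7 ≈ -277.14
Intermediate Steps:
p = -5/7 (p = (-20 - 5)/(-5*(-6) + 5) = -25/(30 + 5) = -25/35 = -25*1/35 = -5/7 ≈ -0.71429)
p*388 = -5/7*388 = -1940/7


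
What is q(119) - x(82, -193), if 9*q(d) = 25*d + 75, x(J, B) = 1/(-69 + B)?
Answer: 799109/2358 ≈ 338.89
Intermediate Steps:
q(d) = 25/3 + 25*d/9 (q(d) = (25*d + 75)/9 = (75 + 25*d)/9 = 25/3 + 25*d/9)
q(119) - x(82, -193) = (25/3 + (25/9)*119) - 1/(-69 - 193) = (25/3 + 2975/9) - 1/(-262) = 3050/9 - 1*(-1/262) = 3050/9 + 1/262 = 799109/2358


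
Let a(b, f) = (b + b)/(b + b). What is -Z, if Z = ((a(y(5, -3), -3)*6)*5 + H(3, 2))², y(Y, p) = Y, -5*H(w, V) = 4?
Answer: -21316/25 ≈ -852.64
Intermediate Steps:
H(w, V) = -⅘ (H(w, V) = -⅕*4 = -⅘)
a(b, f) = 1 (a(b, f) = (2*b)/((2*b)) = (2*b)*(1/(2*b)) = 1)
Z = 21316/25 (Z = ((1*6)*5 - ⅘)² = (6*5 - ⅘)² = (30 - ⅘)² = (146/5)² = 21316/25 ≈ 852.64)
-Z = -1*21316/25 = -21316/25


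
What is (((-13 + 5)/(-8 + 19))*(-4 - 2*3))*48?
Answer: 3840/11 ≈ 349.09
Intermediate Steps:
(((-13 + 5)/(-8 + 19))*(-4 - 2*3))*48 = ((-8/11)*(-4 - 6))*48 = (-8*1/11*(-10))*48 = -8/11*(-10)*48 = (80/11)*48 = 3840/11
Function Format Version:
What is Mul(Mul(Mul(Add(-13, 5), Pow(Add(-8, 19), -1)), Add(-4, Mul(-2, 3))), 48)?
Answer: Rational(3840, 11) ≈ 349.09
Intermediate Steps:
Mul(Mul(Mul(Add(-13, 5), Pow(Add(-8, 19), -1)), Add(-4, Mul(-2, 3))), 48) = Mul(Mul(Mul(-8, Pow(11, -1)), Add(-4, -6)), 48) = Mul(Mul(Mul(-8, Rational(1, 11)), -10), 48) = Mul(Mul(Rational(-8, 11), -10), 48) = Mul(Rational(80, 11), 48) = Rational(3840, 11)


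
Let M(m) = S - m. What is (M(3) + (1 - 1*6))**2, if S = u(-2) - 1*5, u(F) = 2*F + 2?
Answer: 225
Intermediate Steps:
u(F) = 2 + 2*F
S = -7 (S = (2 + 2*(-2)) - 1*5 = (2 - 4) - 5 = -2 - 5 = -7)
M(m) = -7 - m
(M(3) + (1 - 1*6))**2 = ((-7 - 1*3) + (1 - 1*6))**2 = ((-7 - 3) + (1 - 6))**2 = (-10 - 5)**2 = (-15)**2 = 225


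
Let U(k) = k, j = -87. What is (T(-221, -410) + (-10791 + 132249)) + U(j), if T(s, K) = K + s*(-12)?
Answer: 123613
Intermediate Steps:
T(s, K) = K - 12*s
(T(-221, -410) + (-10791 + 132249)) + U(j) = ((-410 - 12*(-221)) + (-10791 + 132249)) - 87 = ((-410 + 2652) + 121458) - 87 = (2242 + 121458) - 87 = 123700 - 87 = 123613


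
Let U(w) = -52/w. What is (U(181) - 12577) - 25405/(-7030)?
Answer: -3199823873/254486 ≈ -12574.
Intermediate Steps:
(U(181) - 12577) - 25405/(-7030) = (-52/181 - 12577) - 25405/(-7030) = (-52*1/181 - 12577) - 25405*(-1/7030) = (-52/181 - 12577) + 5081/1406 = -2276489/181 + 5081/1406 = -3199823873/254486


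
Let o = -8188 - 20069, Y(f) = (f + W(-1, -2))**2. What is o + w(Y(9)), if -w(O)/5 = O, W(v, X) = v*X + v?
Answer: -28757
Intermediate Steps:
W(v, X) = v + X*v (W(v, X) = X*v + v = v + X*v)
Y(f) = (1 + f)**2 (Y(f) = (f - (1 - 2))**2 = (f - 1*(-1))**2 = (f + 1)**2 = (1 + f)**2)
w(O) = -5*O
o = -28257
o + w(Y(9)) = -28257 - 5*(1 + 9)**2 = -28257 - 5*10**2 = -28257 - 5*100 = -28257 - 500 = -28757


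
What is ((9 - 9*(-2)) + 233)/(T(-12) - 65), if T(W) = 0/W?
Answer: -4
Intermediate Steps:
T(W) = 0
((9 - 9*(-2)) + 233)/(T(-12) - 65) = ((9 - 9*(-2)) + 233)/(0 - 65) = ((9 + 18) + 233)/(-65) = (27 + 233)*(-1/65) = 260*(-1/65) = -4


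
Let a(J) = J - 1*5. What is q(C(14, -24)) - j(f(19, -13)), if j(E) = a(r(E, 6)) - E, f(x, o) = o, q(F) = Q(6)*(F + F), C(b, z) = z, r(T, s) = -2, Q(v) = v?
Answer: -294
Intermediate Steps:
a(J) = -5 + J (a(J) = J - 5 = -5 + J)
q(F) = 12*F (q(F) = 6*(F + F) = 6*(2*F) = 12*F)
j(E) = -7 - E (j(E) = (-5 - 2) - E = -7 - E)
q(C(14, -24)) - j(f(19, -13)) = 12*(-24) - (-7 - 1*(-13)) = -288 - (-7 + 13) = -288 - 1*6 = -288 - 6 = -294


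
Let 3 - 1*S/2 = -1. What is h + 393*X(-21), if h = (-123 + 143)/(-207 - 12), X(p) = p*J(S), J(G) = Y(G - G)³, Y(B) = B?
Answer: -20/219 ≈ -0.091324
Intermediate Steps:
S = 8 (S = 6 - 2*(-1) = 6 + 2 = 8)
J(G) = 0 (J(G) = (G - G)³ = 0³ = 0)
X(p) = 0 (X(p) = p*0 = 0)
h = -20/219 (h = 20/(-219) = 20*(-1/219) = -20/219 ≈ -0.091324)
h + 393*X(-21) = -20/219 + 393*0 = -20/219 + 0 = -20/219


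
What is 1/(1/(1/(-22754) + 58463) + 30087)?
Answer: 1330267101/40023746290541 ≈ 3.3237e-5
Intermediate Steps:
1/(1/(1/(-22754) + 58463) + 30087) = 1/(1/(-1/22754 + 58463) + 30087) = 1/(1/(1330267101/22754) + 30087) = 1/(22754/1330267101 + 30087) = 1/(40023746290541/1330267101) = 1330267101/40023746290541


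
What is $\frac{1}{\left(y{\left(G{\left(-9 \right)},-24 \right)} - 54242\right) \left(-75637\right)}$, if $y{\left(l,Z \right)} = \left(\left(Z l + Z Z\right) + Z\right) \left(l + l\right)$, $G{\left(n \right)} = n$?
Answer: $\frac{1}{5148308042} \approx 1.9424 \cdot 10^{-10}$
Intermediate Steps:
$y{\left(l,Z \right)} = 2 l \left(Z + Z^{2} + Z l\right)$ ($y{\left(l,Z \right)} = \left(\left(Z l + Z^{2}\right) + Z\right) 2 l = \left(\left(Z^{2} + Z l\right) + Z\right) 2 l = \left(Z + Z^{2} + Z l\right) 2 l = 2 l \left(Z + Z^{2} + Z l\right)$)
$\frac{1}{\left(y{\left(G{\left(-9 \right)},-24 \right)} - 54242\right) \left(-75637\right)} = \frac{1}{\left(2 \left(-24\right) \left(-9\right) \left(1 - 24 - 9\right) - 54242\right) \left(-75637\right)} = \frac{1}{2 \left(-24\right) \left(-9\right) \left(-32\right) - 54242} \left(- \frac{1}{75637}\right) = \frac{1}{-13824 - 54242} \left(- \frac{1}{75637}\right) = \frac{1}{-68066} \left(- \frac{1}{75637}\right) = \left(- \frac{1}{68066}\right) \left(- \frac{1}{75637}\right) = \frac{1}{5148308042}$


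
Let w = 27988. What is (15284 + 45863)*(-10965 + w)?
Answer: 1040905381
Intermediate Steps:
(15284 + 45863)*(-10965 + w) = (15284 + 45863)*(-10965 + 27988) = 61147*17023 = 1040905381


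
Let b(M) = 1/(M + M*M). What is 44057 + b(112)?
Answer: 557585393/12656 ≈ 44057.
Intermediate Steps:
b(M) = 1/(M + M²)
44057 + b(112) = 44057 + 1/(112*(1 + 112)) = 44057 + (1/112)/113 = 44057 + (1/112)*(1/113) = 44057 + 1/12656 = 557585393/12656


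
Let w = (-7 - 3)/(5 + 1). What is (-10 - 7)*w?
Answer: 85/3 ≈ 28.333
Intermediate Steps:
w = -5/3 (w = -10/6 = -10*⅙ = -5/3 ≈ -1.6667)
(-10 - 7)*w = (-10 - 7)*(-5/3) = -17*(-5/3) = 85/3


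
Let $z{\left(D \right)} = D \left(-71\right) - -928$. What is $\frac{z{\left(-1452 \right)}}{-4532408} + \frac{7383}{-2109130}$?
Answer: $- \frac{15803404429}{597464855315} \approx -0.026451$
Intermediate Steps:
$z{\left(D \right)} = 928 - 71 D$ ($z{\left(D \right)} = - 71 D + 928 = 928 - 71 D$)
$\frac{z{\left(-1452 \right)}}{-4532408} + \frac{7383}{-2109130} = \frac{928 - -103092}{-4532408} + \frac{7383}{-2109130} = \left(928 + 103092\right) \left(- \frac{1}{4532408}\right) + 7383 \left(- \frac{1}{2109130}\right) = 104020 \left(- \frac{1}{4532408}\right) - \frac{7383}{2109130} = - \frac{26005}{1133102} - \frac{7383}{2109130} = - \frac{15803404429}{597464855315}$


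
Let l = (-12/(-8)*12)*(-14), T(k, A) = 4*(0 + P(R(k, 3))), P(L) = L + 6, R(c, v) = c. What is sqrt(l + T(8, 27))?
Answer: 14*I ≈ 14.0*I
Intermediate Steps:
P(L) = 6 + L
T(k, A) = 24 + 4*k (T(k, A) = 4*(0 + (6 + k)) = 4*(6 + k) = 24 + 4*k)
l = -252 (l = (-12*(-1/8)*12)*(-14) = ((3/2)*12)*(-14) = 18*(-14) = -252)
sqrt(l + T(8, 27)) = sqrt(-252 + (24 + 4*8)) = sqrt(-252 + (24 + 32)) = sqrt(-252 + 56) = sqrt(-196) = 14*I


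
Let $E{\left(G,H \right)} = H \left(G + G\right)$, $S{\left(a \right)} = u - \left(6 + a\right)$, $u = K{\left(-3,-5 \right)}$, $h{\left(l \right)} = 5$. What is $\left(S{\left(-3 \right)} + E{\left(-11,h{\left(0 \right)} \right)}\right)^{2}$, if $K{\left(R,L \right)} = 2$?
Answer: $12321$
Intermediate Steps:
$u = 2$
$S{\left(a \right)} = -4 - a$ ($S{\left(a \right)} = 2 - \left(6 + a\right) = -4 - a$)
$E{\left(G,H \right)} = 2 G H$ ($E{\left(G,H \right)} = H 2 G = 2 G H$)
$\left(S{\left(-3 \right)} + E{\left(-11,h{\left(0 \right)} \right)}\right)^{2} = \left(\left(-4 - -3\right) + 2 \left(-11\right) 5\right)^{2} = \left(\left(-4 + 3\right) - 110\right)^{2} = \left(-1 - 110\right)^{2} = \left(-111\right)^{2} = 12321$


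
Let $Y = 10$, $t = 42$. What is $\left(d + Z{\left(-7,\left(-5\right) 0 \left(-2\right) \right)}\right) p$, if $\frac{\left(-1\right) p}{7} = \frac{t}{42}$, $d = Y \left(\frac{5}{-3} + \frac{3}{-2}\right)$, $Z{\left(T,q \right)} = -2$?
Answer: $\frac{707}{3} \approx 235.67$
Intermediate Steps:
$d = - \frac{95}{3}$ ($d = 10 \left(\frac{5}{-3} + \frac{3}{-2}\right) = 10 \left(5 \left(- \frac{1}{3}\right) + 3 \left(- \frac{1}{2}\right)\right) = 10 \left(- \frac{5}{3} - \frac{3}{2}\right) = 10 \left(- \frac{19}{6}\right) = - \frac{95}{3} \approx -31.667$)
$p = -7$ ($p = - 7 \cdot \frac{42}{42} = - 7 \cdot 42 \cdot \frac{1}{42} = \left(-7\right) 1 = -7$)
$\left(d + Z{\left(-7,\left(-5\right) 0 \left(-2\right) \right)}\right) p = \left(- \frac{95}{3} - 2\right) \left(-7\right) = \left(- \frac{101}{3}\right) \left(-7\right) = \frac{707}{3}$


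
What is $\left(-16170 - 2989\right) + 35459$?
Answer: $16300$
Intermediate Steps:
$\left(-16170 - 2989\right) + 35459 = -19159 + 35459 = 16300$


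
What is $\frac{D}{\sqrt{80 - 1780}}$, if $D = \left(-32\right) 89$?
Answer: $\frac{1424 i \sqrt{17}}{85} \approx 69.074 i$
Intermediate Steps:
$D = -2848$
$\frac{D}{\sqrt{80 - 1780}} = - \frac{2848}{\sqrt{80 - 1780}} = - \frac{2848}{\sqrt{-1700}} = - \frac{2848}{10 i \sqrt{17}} = - 2848 \left(- \frac{i \sqrt{17}}{170}\right) = \frac{1424 i \sqrt{17}}{85}$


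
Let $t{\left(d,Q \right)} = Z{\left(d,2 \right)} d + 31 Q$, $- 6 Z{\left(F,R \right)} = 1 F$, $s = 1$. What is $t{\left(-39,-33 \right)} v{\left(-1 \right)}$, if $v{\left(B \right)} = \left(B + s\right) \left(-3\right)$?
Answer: $0$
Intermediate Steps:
$v{\left(B \right)} = -3 - 3 B$ ($v{\left(B \right)} = \left(B + 1\right) \left(-3\right) = \left(1 + B\right) \left(-3\right) = -3 - 3 B$)
$Z{\left(F,R \right)} = - \frac{F}{6}$ ($Z{\left(F,R \right)} = - \frac{1 F}{6} = - \frac{F}{6}$)
$t{\left(d,Q \right)} = 31 Q - \frac{d^{2}}{6}$ ($t{\left(d,Q \right)} = - \frac{d}{6} d + 31 Q = - \frac{d^{2}}{6} + 31 Q = 31 Q - \frac{d^{2}}{6}$)
$t{\left(-39,-33 \right)} v{\left(-1 \right)} = \left(31 \left(-33\right) - \frac{\left(-39\right)^{2}}{6}\right) \left(-3 - -3\right) = \left(-1023 - \frac{507}{2}\right) \left(-3 + 3\right) = \left(-1023 - \frac{507}{2}\right) 0 = \left(- \frac{2553}{2}\right) 0 = 0$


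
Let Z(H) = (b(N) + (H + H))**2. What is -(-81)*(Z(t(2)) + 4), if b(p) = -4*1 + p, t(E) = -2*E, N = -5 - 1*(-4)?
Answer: 14013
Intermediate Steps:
N = -1 (N = -5 + 4 = -1)
b(p) = -4 + p
Z(H) = (-5 + 2*H)**2 (Z(H) = ((-4 - 1) + (H + H))**2 = (-5 + 2*H)**2)
-(-81)*(Z(t(2)) + 4) = -(-81)*((-5 + 2*(-2*2))**2 + 4) = -(-81)*((-5 + 2*(-4))**2 + 4) = -(-81)*((-5 - 8)**2 + 4) = -(-81)*((-13)**2 + 4) = -(-81)*(169 + 4) = -(-81)*173 = -1*(-14013) = 14013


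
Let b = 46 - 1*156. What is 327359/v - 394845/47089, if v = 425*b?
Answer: -33874011701/2201410750 ≈ -15.387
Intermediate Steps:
b = -110 (b = 46 - 156 = -110)
v = -46750 (v = 425*(-110) = -46750)
327359/v - 394845/47089 = 327359/(-46750) - 394845/47089 = 327359*(-1/46750) - 394845*1/47089 = -327359/46750 - 394845/47089 = -33874011701/2201410750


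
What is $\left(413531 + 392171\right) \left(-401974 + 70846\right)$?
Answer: $-266790491856$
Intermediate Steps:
$\left(413531 + 392171\right) \left(-401974 + 70846\right) = 805702 \left(-331128\right) = -266790491856$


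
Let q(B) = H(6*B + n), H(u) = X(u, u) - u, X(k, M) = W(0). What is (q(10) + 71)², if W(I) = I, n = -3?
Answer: 196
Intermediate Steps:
X(k, M) = 0
H(u) = -u (H(u) = 0 - u = -u)
q(B) = 3 - 6*B (q(B) = -(6*B - 3) = -(-3 + 6*B) = 3 - 6*B)
(q(10) + 71)² = ((3 - 6*10) + 71)² = ((3 - 60) + 71)² = (-57 + 71)² = 14² = 196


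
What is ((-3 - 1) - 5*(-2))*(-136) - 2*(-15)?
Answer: -786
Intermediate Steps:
((-3 - 1) - 5*(-2))*(-136) - 2*(-15) = (-4 + 10)*(-136) + 30 = 6*(-136) + 30 = -816 + 30 = -786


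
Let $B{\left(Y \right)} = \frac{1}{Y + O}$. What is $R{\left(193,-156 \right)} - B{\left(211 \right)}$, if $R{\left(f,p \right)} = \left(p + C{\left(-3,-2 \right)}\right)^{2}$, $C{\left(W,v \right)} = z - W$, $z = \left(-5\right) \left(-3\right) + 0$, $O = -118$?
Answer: $\frac{1771091}{93} \approx 19044.0$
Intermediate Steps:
$z = 15$ ($z = 15 + 0 = 15$)
$C{\left(W,v \right)} = 15 - W$
$R{\left(f,p \right)} = \left(18 + p\right)^{2}$ ($R{\left(f,p \right)} = \left(p + \left(15 - -3\right)\right)^{2} = \left(p + \left(15 + 3\right)\right)^{2} = \left(p + 18\right)^{2} = \left(18 + p\right)^{2}$)
$B{\left(Y \right)} = \frac{1}{-118 + Y}$ ($B{\left(Y \right)} = \frac{1}{Y - 118} = \frac{1}{-118 + Y}$)
$R{\left(193,-156 \right)} - B{\left(211 \right)} = \left(18 - 156\right)^{2} - \frac{1}{-118 + 211} = \left(-138\right)^{2} - \frac{1}{93} = 19044 - \frac{1}{93} = \frac{1771091}{93}$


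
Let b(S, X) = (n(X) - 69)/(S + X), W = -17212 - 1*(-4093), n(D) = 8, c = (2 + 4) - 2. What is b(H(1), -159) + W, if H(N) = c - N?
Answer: -2046503/156 ≈ -13119.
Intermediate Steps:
c = 4 (c = 6 - 2 = 4)
H(N) = 4 - N
W = -13119 (W = -17212 + 4093 = -13119)
b(S, X) = -61/(S + X) (b(S, X) = (8 - 69)/(S + X) = -61/(S + X))
b(H(1), -159) + W = -61/((4 - 1*1) - 159) - 13119 = -61/((4 - 1) - 159) - 13119 = -61/(3 - 159) - 13119 = -61/(-156) - 13119 = -61*(-1/156) - 13119 = 61/156 - 13119 = -2046503/156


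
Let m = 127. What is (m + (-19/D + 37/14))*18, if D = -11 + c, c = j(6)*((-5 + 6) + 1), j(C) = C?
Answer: 13941/7 ≈ 1991.6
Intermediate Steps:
c = 12 (c = 6*((-5 + 6) + 1) = 6*(1 + 1) = 6*2 = 12)
D = 1 (D = -11 + 12 = 1)
(m + (-19/D + 37/14))*18 = (127 + (-19/1 + 37/14))*18 = (127 + (-19*1 + 37*(1/14)))*18 = (127 + (-19 + 37/14))*18 = (127 - 229/14)*18 = (1549/14)*18 = 13941/7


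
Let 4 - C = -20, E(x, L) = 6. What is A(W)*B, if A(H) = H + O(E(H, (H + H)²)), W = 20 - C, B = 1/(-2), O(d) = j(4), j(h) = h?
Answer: 0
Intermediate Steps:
C = 24 (C = 4 - 1*(-20) = 4 + 20 = 24)
O(d) = 4
B = -½ ≈ -0.50000
W = -4 (W = 20 - 1*24 = 20 - 24 = -4)
A(H) = 4 + H (A(H) = H + 4 = 4 + H)
A(W)*B = (4 - 4)*(-½) = 0*(-½) = 0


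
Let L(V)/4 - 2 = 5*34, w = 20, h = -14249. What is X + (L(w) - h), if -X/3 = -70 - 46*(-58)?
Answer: 7143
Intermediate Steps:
L(V) = 688 (L(V) = 8 + 4*(5*34) = 8 + 4*170 = 8 + 680 = 688)
X = -7794 (X = -3*(-70 - 46*(-58)) = -3*(-70 + 2668) = -3*2598 = -7794)
X + (L(w) - h) = -7794 + (688 - 1*(-14249)) = -7794 + (688 + 14249) = -7794 + 14937 = 7143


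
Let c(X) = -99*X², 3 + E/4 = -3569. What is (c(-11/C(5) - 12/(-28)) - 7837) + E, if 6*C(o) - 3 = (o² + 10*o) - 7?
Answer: -5471212224/247009 ≈ -22150.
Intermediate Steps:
E = -14288 (E = -12 + 4*(-3569) = -12 - 14276 = -14288)
C(o) = -⅔ + o²/6 + 5*o/3 (C(o) = ½ + ((o² + 10*o) - 7)/6 = ½ + (-7 + o² + 10*o)/6 = ½ + (-7/6 + o²/6 + 5*o/3) = -⅔ + o²/6 + 5*o/3)
(c(-11/C(5) - 12/(-28)) - 7837) + E = (-99*(-11/(-⅔ + (⅙)*5² + (5/3)*5) - 12/(-28))² - 7837) - 14288 = (-99*(-11/(-⅔ + (⅙)*25 + 25/3) - 12*(-1/28))² - 7837) - 14288 = (-99*(-11/(-⅔ + 25/6 + 25/3) + 3/7)² - 7837) - 14288 = (-99*(-11/71/6 + 3/7)² - 7837) - 14288 = (-99*(-11*6/71 + 3/7)² - 7837) - 14288 = (-99*(-66/71 + 3/7)² - 7837) - 14288 = (-99*(-249/497)² - 7837) - 14288 = (-99*62001/247009 - 7837) - 14288 = (-6138099/247009 - 7837) - 14288 = -1941947632/247009 - 14288 = -5471212224/247009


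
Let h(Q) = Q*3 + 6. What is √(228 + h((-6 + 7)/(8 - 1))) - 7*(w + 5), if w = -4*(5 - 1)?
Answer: 77 + √11487/7 ≈ 92.311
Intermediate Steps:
w = -16 (w = -4*4 = -16)
h(Q) = 6 + 3*Q (h(Q) = 3*Q + 6 = 6 + 3*Q)
√(228 + h((-6 + 7)/(8 - 1))) - 7*(w + 5) = √(228 + (6 + 3*((-6 + 7)/(8 - 1)))) - 7*(-16 + 5) = √(228 + (6 + 3*(1/7))) - 7*(-11) = √(228 + (6 + 3*(1*(⅐)))) - 1*(-77) = √(228 + (6 + 3*(⅐))) + 77 = √(228 + (6 + 3/7)) + 77 = √(228 + 45/7) + 77 = √(1641/7) + 77 = √11487/7 + 77 = 77 + √11487/7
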